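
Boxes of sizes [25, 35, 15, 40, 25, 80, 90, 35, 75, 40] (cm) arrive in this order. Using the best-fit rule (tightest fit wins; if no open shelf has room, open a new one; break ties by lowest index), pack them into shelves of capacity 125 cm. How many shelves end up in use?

  25 → shelf 1 (new)  [load 25/125]
  35 → shelf 1  [load 60/125]
  15 → shelf 1  [load 75/125]
  40 → shelf 1  [load 115/125]
  25 → shelf 2 (new)  [load 25/125]
  80 → shelf 2  [load 105/125]
  90 → shelf 3 (new)  [load 90/125]
  35 → shelf 3  [load 125/125]
  75 → shelf 4 (new)  [load 75/125]
  40 → shelf 4  [load 115/125]
4 shelves opened.

4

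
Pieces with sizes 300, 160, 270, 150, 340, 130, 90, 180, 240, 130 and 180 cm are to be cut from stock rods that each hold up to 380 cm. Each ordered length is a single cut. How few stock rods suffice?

Total = 340 + 300 + 270 + 240 + 180 + 180 + 160 + 150 + 130 + 130 + 90 = 2170 cm.
Lower bound: ⌈2170/380⌉ = 6 stock rods.
A packing using 7 stock rods:
  stock rod 1: 340 = 340
  stock rod 2: 300 = 300
  stock rod 3: 270 + 90 = 360
  stock rod 4: 240 + 130 = 370
  stock rod 5: 180 + 180 = 360
  stock rod 6: 160 + 150 = 310
  stock rod 7: 130 = 130
No arrangement into 6 stock rods stays within capacity, so 7 is optimal.

7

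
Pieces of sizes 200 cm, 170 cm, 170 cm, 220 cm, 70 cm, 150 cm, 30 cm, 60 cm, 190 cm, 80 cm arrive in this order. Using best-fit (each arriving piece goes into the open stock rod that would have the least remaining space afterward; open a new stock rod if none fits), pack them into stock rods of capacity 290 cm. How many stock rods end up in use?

  200 → stock rod 1 (new)  [load 200/290]
  170 → stock rod 2 (new)  [load 170/290]
  170 → stock rod 3 (new)  [load 170/290]
  220 → stock rod 4 (new)  [load 220/290]
  70 → stock rod 4  [load 290/290]
  150 → stock rod 5 (new)  [load 150/290]
  30 → stock rod 1  [load 230/290]
  60 → stock rod 1  [load 290/290]
  190 → stock rod 6 (new)  [load 190/290]
  80 → stock rod 6  [load 270/290]
6 stock rods opened.

6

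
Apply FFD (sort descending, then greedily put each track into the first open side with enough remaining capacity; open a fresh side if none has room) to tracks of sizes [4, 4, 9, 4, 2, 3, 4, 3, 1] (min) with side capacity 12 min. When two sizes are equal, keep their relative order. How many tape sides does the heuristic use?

3

Sorted descending: 9, 4, 4, 4, 4, 3, 3, 2, 1.
  9 → side 1 (new)  [load 9/12]
  4 → side 2 (new)  [load 4/12]
  4 → side 2  [load 8/12]
  4 → side 2  [load 12/12]
  4 → side 3 (new)  [load 4/12]
  3 → side 1  [load 12/12]
  3 → side 3  [load 7/12]
  2 → side 3  [load 9/12]
  1 → side 3  [load 10/12]
3 tape sides opened.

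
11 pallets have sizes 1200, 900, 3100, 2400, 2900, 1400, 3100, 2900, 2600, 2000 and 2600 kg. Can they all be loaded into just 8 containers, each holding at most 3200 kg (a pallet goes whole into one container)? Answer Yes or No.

Total = 25100 kg; ⌈25100/3200⌉ = 8.
The bound of 8 does not rule out 8, but exhaustive search shows no assignment into 8 containers of capacity 3200 kg exists — the minimum is 9.

No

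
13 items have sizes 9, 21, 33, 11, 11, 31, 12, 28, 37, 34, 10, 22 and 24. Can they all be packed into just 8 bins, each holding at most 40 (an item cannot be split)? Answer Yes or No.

A valid assignment using 8 bins:
  bin 1: 37 = 37
  bin 2: 34 = 34
  bin 3: 33 = 33
  bin 4: 31 + 9 = 40
  bin 5: 28 + 12 = 40
  bin 6: 24 + 11 = 35
  bin 7: 22 + 11 = 33
  bin 8: 21 + 10 = 31
Every load is within 40, so 8 bins suffice.

Yes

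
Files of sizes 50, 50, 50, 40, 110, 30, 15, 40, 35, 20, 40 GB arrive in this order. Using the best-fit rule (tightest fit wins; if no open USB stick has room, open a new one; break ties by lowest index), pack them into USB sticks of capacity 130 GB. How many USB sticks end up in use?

  50 → USB stick 1 (new)  [load 50/130]
  50 → USB stick 1  [load 100/130]
  50 → USB stick 2 (new)  [load 50/130]
  40 → USB stick 2  [load 90/130]
  110 → USB stick 3 (new)  [load 110/130]
  30 → USB stick 1  [load 130/130]
  15 → USB stick 3  [load 125/130]
  40 → USB stick 2  [load 130/130]
  35 → USB stick 4 (new)  [load 35/130]
  20 → USB stick 4  [load 55/130]
  40 → USB stick 4  [load 95/130]
4 USB sticks opened.

4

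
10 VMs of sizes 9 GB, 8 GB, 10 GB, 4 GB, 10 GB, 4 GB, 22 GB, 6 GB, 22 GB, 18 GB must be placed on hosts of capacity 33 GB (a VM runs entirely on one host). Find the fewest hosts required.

Total = 22 + 22 + 18 + 10 + 10 + 9 + 8 + 6 + 4 + 4 = 113 GB.
Lower bound: ⌈113/33⌉ = 4 hosts.
A packing using 4 hosts:
  host 1: 22 + 10 = 32
  host 2: 22 + 10 = 32
  host 3: 18 + 9 + 6 = 33
  host 4: 8 + 4 + 4 = 16
This matches the lower bound, so 4 is optimal.

4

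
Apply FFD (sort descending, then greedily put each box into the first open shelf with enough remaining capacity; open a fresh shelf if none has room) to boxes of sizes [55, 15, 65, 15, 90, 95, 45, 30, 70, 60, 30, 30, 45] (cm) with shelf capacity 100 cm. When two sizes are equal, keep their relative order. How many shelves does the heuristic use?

7

Sorted descending: 95, 90, 70, 65, 60, 55, 45, 45, 30, 30, 30, 15, 15.
  95 → shelf 1 (new)  [load 95/100]
  90 → shelf 2 (new)  [load 90/100]
  70 → shelf 3 (new)  [load 70/100]
  65 → shelf 4 (new)  [load 65/100]
  60 → shelf 5 (new)  [load 60/100]
  55 → shelf 6 (new)  [load 55/100]
  45 → shelf 6  [load 100/100]
  45 → shelf 7 (new)  [load 45/100]
  30 → shelf 3  [load 100/100]
  30 → shelf 4  [load 95/100]
  30 → shelf 5  [load 90/100]
  15 → shelf 7  [load 60/100]
  15 → shelf 7  [load 75/100]
7 shelves opened.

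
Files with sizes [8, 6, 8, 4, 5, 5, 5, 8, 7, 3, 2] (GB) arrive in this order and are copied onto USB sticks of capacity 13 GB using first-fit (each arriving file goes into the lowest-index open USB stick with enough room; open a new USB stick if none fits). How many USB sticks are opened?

5

  8 → USB stick 1 (new)  [load 8/13]
  6 → USB stick 2 (new)  [load 6/13]
  8 → USB stick 3 (new)  [load 8/13]
  4 → USB stick 1  [load 12/13]
  5 → USB stick 2  [load 11/13]
  5 → USB stick 3  [load 13/13]
  5 → USB stick 4 (new)  [load 5/13]
  8 → USB stick 4  [load 13/13]
  7 → USB stick 5 (new)  [load 7/13]
  3 → USB stick 5  [load 10/13]
  2 → USB stick 2  [load 13/13]
5 USB sticks opened.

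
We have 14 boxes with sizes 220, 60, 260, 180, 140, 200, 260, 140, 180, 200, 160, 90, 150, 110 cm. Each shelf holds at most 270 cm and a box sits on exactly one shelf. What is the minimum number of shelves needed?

11

Total = 260 + 260 + 220 + 200 + 200 + 180 + 180 + 160 + 150 + 140 + 140 + 110 + 90 + 60 = 2350 cm.
Lower bound: ⌈2350/270⌉ = 9 shelves.
Also, 11 boxes each exceed 135 cm, and no two of those can share a shelf, so at least 11 shelves are needed.
A packing using 11 shelves:
  shelf 1: 260 = 260
  shelf 2: 260 = 260
  shelf 3: 220 = 220
  shelf 4: 200 + 60 = 260
  shelf 5: 200 = 200
  shelf 6: 180 + 90 = 270
  shelf 7: 180 = 180
  shelf 8: 160 + 110 = 270
  shelf 9: 150 = 150
  shelf 10: 140 = 140
  shelf 11: 140 = 140
This matches the lower bound, so 11 is optimal.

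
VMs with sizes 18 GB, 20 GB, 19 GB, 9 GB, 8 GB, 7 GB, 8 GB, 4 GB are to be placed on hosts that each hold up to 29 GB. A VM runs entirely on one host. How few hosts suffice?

Total = 20 + 19 + 18 + 9 + 8 + 8 + 7 + 4 = 93 GB.
Lower bound: ⌈93/29⌉ = 4 hosts.
A packing using 4 hosts:
  host 1: 20 + 9 = 29
  host 2: 19 + 8 = 27
  host 3: 18 + 8 = 26
  host 4: 7 + 4 = 11
This matches the lower bound, so 4 is optimal.

4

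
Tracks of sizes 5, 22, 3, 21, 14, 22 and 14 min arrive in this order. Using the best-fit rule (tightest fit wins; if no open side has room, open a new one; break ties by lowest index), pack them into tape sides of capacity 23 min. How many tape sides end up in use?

5

  5 → side 1 (new)  [load 5/23]
  22 → side 2 (new)  [load 22/23]
  3 → side 1  [load 8/23]
  21 → side 3 (new)  [load 21/23]
  14 → side 1  [load 22/23]
  22 → side 4 (new)  [load 22/23]
  14 → side 5 (new)  [load 14/23]
5 tape sides opened.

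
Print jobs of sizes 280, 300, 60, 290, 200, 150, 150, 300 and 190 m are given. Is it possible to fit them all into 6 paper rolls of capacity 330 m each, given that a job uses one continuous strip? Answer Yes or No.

No

Total = 1920 m; ⌈1920/330⌉ = 6.
The bound of 6 does not rule out 6, but exhaustive search shows no assignment into 6 paper rolls of capacity 330 m exists — the minimum is 7.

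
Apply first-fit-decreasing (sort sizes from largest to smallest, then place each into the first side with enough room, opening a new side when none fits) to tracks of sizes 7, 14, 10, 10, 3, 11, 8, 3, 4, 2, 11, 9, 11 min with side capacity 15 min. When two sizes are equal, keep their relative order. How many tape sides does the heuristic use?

8

Sorted descending: 14, 11, 11, 11, 10, 10, 9, 8, 7, 4, 3, 3, 2.
  14 → side 1 (new)  [load 14/15]
  11 → side 2 (new)  [load 11/15]
  11 → side 3 (new)  [load 11/15]
  11 → side 4 (new)  [load 11/15]
  10 → side 5 (new)  [load 10/15]
  10 → side 6 (new)  [load 10/15]
  9 → side 7 (new)  [load 9/15]
  8 → side 8 (new)  [load 8/15]
  7 → side 8  [load 15/15]
  4 → side 2  [load 15/15]
  3 → side 3  [load 14/15]
  3 → side 4  [load 14/15]
  2 → side 5  [load 12/15]
8 tape sides opened.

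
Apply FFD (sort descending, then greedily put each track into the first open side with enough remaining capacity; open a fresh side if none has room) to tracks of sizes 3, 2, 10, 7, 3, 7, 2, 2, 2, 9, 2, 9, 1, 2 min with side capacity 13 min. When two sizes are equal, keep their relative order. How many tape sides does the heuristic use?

Sorted descending: 10, 9, 9, 7, 7, 3, 3, 2, 2, 2, 2, 2, 2, 1.
  10 → side 1 (new)  [load 10/13]
  9 → side 2 (new)  [load 9/13]
  9 → side 3 (new)  [load 9/13]
  7 → side 4 (new)  [load 7/13]
  7 → side 5 (new)  [load 7/13]
  3 → side 1  [load 13/13]
  3 → side 2  [load 12/13]
  2 → side 3  [load 11/13]
  2 → side 3  [load 13/13]
  2 → side 4  [load 9/13]
  2 → side 4  [load 11/13]
  2 → side 4  [load 13/13]
  2 → side 5  [load 9/13]
  1 → side 2  [load 13/13]
5 tape sides opened.

5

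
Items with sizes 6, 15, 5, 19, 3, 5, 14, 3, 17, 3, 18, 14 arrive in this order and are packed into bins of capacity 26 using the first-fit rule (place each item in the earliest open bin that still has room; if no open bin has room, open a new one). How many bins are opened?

  6 → bin 1 (new)  [load 6/26]
  15 → bin 1  [load 21/26]
  5 → bin 1  [load 26/26]
  19 → bin 2 (new)  [load 19/26]
  3 → bin 2  [load 22/26]
  5 → bin 3 (new)  [load 5/26]
  14 → bin 3  [load 19/26]
  3 → bin 2  [load 25/26]
  17 → bin 4 (new)  [load 17/26]
  3 → bin 3  [load 22/26]
  18 → bin 5 (new)  [load 18/26]
  14 → bin 6 (new)  [load 14/26]
6 bins opened.

6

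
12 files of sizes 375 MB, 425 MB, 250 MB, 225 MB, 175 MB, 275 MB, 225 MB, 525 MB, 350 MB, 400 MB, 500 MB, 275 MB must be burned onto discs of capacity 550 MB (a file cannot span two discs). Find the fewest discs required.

Total = 525 + 500 + 425 + 400 + 375 + 350 + 275 + 275 + 250 + 225 + 225 + 175 = 4000 MB.
Lower bound: ⌈4000/550⌉ = 8 discs.
A packing using 9 discs:
  disc 1: 525 = 525
  disc 2: 500 = 500
  disc 3: 425 = 425
  disc 4: 400 = 400
  disc 5: 375 + 175 = 550
  disc 6: 350 = 350
  disc 7: 275 + 275 = 550
  disc 8: 250 + 225 = 475
  disc 9: 225 = 225
No arrangement into 8 discs stays within capacity, so 9 is optimal.

9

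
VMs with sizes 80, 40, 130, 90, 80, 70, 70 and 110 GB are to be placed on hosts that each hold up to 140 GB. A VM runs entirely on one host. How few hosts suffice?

6

Total = 130 + 110 + 90 + 80 + 80 + 70 + 70 + 40 = 670 GB.
Lower bound: ⌈670/140⌉ = 5 hosts.
A packing using 6 hosts:
  host 1: 130 = 130
  host 2: 110 = 110
  host 3: 90 + 40 = 130
  host 4: 80 = 80
  host 5: 80 = 80
  host 6: 70 + 70 = 140
No arrangement into 5 hosts stays within capacity, so 6 is optimal.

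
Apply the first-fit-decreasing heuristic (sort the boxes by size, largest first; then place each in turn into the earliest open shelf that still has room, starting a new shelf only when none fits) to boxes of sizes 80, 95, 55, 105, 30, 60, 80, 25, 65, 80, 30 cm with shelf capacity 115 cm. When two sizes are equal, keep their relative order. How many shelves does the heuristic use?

7

Sorted descending: 105, 95, 80, 80, 80, 65, 60, 55, 30, 30, 25.
  105 → shelf 1 (new)  [load 105/115]
  95 → shelf 2 (new)  [load 95/115]
  80 → shelf 3 (new)  [load 80/115]
  80 → shelf 4 (new)  [load 80/115]
  80 → shelf 5 (new)  [load 80/115]
  65 → shelf 6 (new)  [load 65/115]
  60 → shelf 7 (new)  [load 60/115]
  55 → shelf 7  [load 115/115]
  30 → shelf 3  [load 110/115]
  30 → shelf 4  [load 110/115]
  25 → shelf 5  [load 105/115]
7 shelves opened.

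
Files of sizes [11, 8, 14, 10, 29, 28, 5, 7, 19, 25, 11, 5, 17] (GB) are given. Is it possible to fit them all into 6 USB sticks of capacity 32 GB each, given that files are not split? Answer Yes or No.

No

Total = 189 GB; ⌈189/32⌉ = 6.
The bound of 6 does not rule out 6, but exhaustive search shows no assignment into 6 USB sticks of capacity 32 GB exists — the minimum is 7.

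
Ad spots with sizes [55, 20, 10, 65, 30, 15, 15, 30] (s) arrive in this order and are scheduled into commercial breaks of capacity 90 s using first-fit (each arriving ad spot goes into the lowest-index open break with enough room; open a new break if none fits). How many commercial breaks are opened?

  55 → break 1 (new)  [load 55/90]
  20 → break 1  [load 75/90]
  10 → break 1  [load 85/90]
  65 → break 2 (new)  [load 65/90]
  30 → break 3 (new)  [load 30/90]
  15 → break 2  [load 80/90]
  15 → break 3  [load 45/90]
  30 → break 3  [load 75/90]
3 commercial breaks opened.

3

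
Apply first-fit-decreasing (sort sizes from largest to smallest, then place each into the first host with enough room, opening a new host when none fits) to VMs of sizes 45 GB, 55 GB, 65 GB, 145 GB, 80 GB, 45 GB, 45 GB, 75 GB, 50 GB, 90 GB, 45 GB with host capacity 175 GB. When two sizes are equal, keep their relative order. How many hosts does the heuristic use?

5

Sorted descending: 145, 90, 80, 75, 65, 55, 50, 45, 45, 45, 45.
  145 → host 1 (new)  [load 145/175]
  90 → host 2 (new)  [load 90/175]
  80 → host 2  [load 170/175]
  75 → host 3 (new)  [load 75/175]
  65 → host 3  [load 140/175]
  55 → host 4 (new)  [load 55/175]
  50 → host 4  [load 105/175]
  45 → host 4  [load 150/175]
  45 → host 5 (new)  [load 45/175]
  45 → host 5  [load 90/175]
  45 → host 5  [load 135/175]
5 hosts opened.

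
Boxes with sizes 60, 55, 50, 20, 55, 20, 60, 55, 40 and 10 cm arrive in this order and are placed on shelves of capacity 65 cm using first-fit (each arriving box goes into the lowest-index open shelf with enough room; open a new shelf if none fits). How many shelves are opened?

8

  60 → shelf 1 (new)  [load 60/65]
  55 → shelf 2 (new)  [load 55/65]
  50 → shelf 3 (new)  [load 50/65]
  20 → shelf 4 (new)  [load 20/65]
  55 → shelf 5 (new)  [load 55/65]
  20 → shelf 4  [load 40/65]
  60 → shelf 6 (new)  [load 60/65]
  55 → shelf 7 (new)  [load 55/65]
  40 → shelf 8 (new)  [load 40/65]
  10 → shelf 2  [load 65/65]
8 shelves opened.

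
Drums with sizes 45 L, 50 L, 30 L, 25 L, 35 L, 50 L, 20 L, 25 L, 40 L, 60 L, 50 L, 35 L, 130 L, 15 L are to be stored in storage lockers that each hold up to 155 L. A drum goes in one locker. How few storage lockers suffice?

Total = 130 + 60 + 50 + 50 + 50 + 45 + 40 + 35 + 35 + 30 + 25 + 25 + 20 + 15 = 610 L.
Lower bound: ⌈610/155⌉ = 4 storage lockers.
A packing using 4 storage lockers:
  locker 1: 130 + 25 = 155
  locker 2: 60 + 50 + 45 = 155
  locker 3: 50 + 50 + 40 + 15 = 155
  locker 4: 35 + 35 + 30 + 25 + 20 = 145
This matches the lower bound, so 4 is optimal.

4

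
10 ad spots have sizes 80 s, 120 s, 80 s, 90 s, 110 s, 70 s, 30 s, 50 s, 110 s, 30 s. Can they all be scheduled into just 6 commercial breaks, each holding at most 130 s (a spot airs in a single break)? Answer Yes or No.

Total = 770 s; ⌈770/130⌉ = 6.
7 ad spots each exceed half the capacity and cannot share a break, forcing at least 7 commercial breaks.
At least 7 commercial breaks are required, but only 6 are allowed.

No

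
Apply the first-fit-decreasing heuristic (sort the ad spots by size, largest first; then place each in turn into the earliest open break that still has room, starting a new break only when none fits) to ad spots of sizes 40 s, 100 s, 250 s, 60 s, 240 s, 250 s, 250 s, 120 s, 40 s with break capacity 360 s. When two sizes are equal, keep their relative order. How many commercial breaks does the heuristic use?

Sorted descending: 250, 250, 250, 240, 120, 100, 60, 40, 40.
  250 → break 1 (new)  [load 250/360]
  250 → break 2 (new)  [load 250/360]
  250 → break 3 (new)  [load 250/360]
  240 → break 4 (new)  [load 240/360]
  120 → break 4  [load 360/360]
  100 → break 1  [load 350/360]
  60 → break 2  [load 310/360]
  40 → break 2  [load 350/360]
  40 → break 3  [load 290/360]
4 commercial breaks opened.

4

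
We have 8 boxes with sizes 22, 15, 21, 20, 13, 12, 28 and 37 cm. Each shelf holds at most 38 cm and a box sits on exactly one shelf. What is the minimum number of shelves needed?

5

Total = 37 + 28 + 22 + 21 + 20 + 15 + 13 + 12 = 168 cm.
Lower bound: ⌈168/38⌉ = 5 shelves.
A packing using 5 shelves:
  shelf 1: 37 = 37
  shelf 2: 28 = 28
  shelf 3: 22 + 15 = 37
  shelf 4: 21 + 13 = 34
  shelf 5: 20 + 12 = 32
This matches the lower bound, so 5 is optimal.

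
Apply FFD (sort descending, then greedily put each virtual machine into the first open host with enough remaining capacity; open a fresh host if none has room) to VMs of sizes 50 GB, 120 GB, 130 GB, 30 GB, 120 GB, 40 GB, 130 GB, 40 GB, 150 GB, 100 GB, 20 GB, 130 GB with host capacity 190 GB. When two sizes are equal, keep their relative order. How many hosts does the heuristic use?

7

Sorted descending: 150, 130, 130, 130, 120, 120, 100, 50, 40, 40, 30, 20.
  150 → host 1 (new)  [load 150/190]
  130 → host 2 (new)  [load 130/190]
  130 → host 3 (new)  [load 130/190]
  130 → host 4 (new)  [load 130/190]
  120 → host 5 (new)  [load 120/190]
  120 → host 6 (new)  [load 120/190]
  100 → host 7 (new)  [load 100/190]
  50 → host 2  [load 180/190]
  40 → host 1  [load 190/190]
  40 → host 3  [load 170/190]
  30 → host 4  [load 160/190]
  20 → host 3  [load 190/190]
7 hosts opened.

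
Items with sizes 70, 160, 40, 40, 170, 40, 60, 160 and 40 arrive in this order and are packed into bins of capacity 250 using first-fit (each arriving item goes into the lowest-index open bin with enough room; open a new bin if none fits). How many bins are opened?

  70 → bin 1 (new)  [load 70/250]
  160 → bin 1  [load 230/250]
  40 → bin 2 (new)  [load 40/250]
  40 → bin 2  [load 80/250]
  170 → bin 2  [load 250/250]
  40 → bin 3 (new)  [load 40/250]
  60 → bin 3  [load 100/250]
  160 → bin 4 (new)  [load 160/250]
  40 → bin 3  [load 140/250]
4 bins opened.

4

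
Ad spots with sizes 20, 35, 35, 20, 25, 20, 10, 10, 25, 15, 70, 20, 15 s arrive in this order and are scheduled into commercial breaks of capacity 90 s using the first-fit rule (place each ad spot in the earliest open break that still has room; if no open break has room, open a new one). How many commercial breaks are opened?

  20 → break 1 (new)  [load 20/90]
  35 → break 1  [load 55/90]
  35 → break 1  [load 90/90]
  20 → break 2 (new)  [load 20/90]
  25 → break 2  [load 45/90]
  20 → break 2  [load 65/90]
  10 → break 2  [load 75/90]
  10 → break 2  [load 85/90]
  25 → break 3 (new)  [load 25/90]
  15 → break 3  [load 40/90]
  70 → break 4 (new)  [load 70/90]
  20 → break 3  [load 60/90]
  15 → break 3  [load 75/90]
4 commercial breaks opened.

4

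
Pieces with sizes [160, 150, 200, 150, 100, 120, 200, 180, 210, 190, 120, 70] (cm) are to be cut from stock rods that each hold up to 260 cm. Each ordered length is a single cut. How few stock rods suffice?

9

Total = 210 + 200 + 200 + 190 + 180 + 160 + 150 + 150 + 120 + 120 + 100 + 70 = 1850 cm.
Lower bound: ⌈1850/260⌉ = 8 stock rods.
A packing using 9 stock rods:
  stock rod 1: 210 = 210
  stock rod 2: 200 = 200
  stock rod 3: 200 = 200
  stock rod 4: 190 + 70 = 260
  stock rod 5: 180 = 180
  stock rod 6: 160 + 100 = 260
  stock rod 7: 150 = 150
  stock rod 8: 150 = 150
  stock rod 9: 120 + 120 = 240
No arrangement into 8 stock rods stays within capacity, so 9 is optimal.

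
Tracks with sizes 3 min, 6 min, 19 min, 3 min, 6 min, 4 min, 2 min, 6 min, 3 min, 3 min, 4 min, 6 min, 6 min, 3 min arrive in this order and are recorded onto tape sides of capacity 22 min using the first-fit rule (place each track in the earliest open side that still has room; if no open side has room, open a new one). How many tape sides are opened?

  3 → side 1 (new)  [load 3/22]
  6 → side 1  [load 9/22]
  19 → side 2 (new)  [load 19/22]
  3 → side 1  [load 12/22]
  6 → side 1  [load 18/22]
  4 → side 1  [load 22/22]
  2 → side 2  [load 21/22]
  6 → side 3 (new)  [load 6/22]
  3 → side 3  [load 9/22]
  3 → side 3  [load 12/22]
  4 → side 3  [load 16/22]
  6 → side 3  [load 22/22]
  6 → side 4 (new)  [load 6/22]
  3 → side 4  [load 9/22]
4 tape sides opened.

4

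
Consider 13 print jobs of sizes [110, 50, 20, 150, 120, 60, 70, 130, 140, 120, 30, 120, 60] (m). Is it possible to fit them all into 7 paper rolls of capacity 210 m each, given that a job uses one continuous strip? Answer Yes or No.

A valid assignment using 7 paper rolls:
  roll 1: 150 + 60 = 210
  roll 2: 140 + 70 = 210
  roll 3: 130 + 60 + 20 = 210
  roll 4: 120 + 50 + 30 = 200
  roll 5: 120 = 120
  roll 6: 120 = 120
  roll 7: 110 = 110
Every load is within 210 m, so 7 paper rolls suffice.

Yes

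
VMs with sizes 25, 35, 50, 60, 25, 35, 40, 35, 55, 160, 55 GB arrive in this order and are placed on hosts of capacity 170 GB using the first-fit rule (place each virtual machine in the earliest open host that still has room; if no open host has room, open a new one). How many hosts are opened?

  25 → host 1 (new)  [load 25/170]
  35 → host 1  [load 60/170]
  50 → host 1  [load 110/170]
  60 → host 1  [load 170/170]
  25 → host 2 (new)  [load 25/170]
  35 → host 2  [load 60/170]
  40 → host 2  [load 100/170]
  35 → host 2  [load 135/170]
  55 → host 3 (new)  [load 55/170]
  160 → host 4 (new)  [load 160/170]
  55 → host 3  [load 110/170]
4 hosts opened.

4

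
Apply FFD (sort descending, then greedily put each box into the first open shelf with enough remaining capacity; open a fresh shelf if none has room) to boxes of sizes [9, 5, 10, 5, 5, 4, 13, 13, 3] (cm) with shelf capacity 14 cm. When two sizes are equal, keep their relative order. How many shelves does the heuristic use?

5

Sorted descending: 13, 13, 10, 9, 5, 5, 5, 4, 3.
  13 → shelf 1 (new)  [load 13/14]
  13 → shelf 2 (new)  [load 13/14]
  10 → shelf 3 (new)  [load 10/14]
  9 → shelf 4 (new)  [load 9/14]
  5 → shelf 4  [load 14/14]
  5 → shelf 5 (new)  [load 5/14]
  5 → shelf 5  [load 10/14]
  4 → shelf 3  [load 14/14]
  3 → shelf 5  [load 13/14]
5 shelves opened.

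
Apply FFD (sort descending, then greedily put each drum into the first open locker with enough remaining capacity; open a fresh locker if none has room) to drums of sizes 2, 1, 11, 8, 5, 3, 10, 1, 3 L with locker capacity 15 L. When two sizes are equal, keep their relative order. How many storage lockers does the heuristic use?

Sorted descending: 11, 10, 8, 5, 3, 3, 2, 1, 1.
  11 → locker 1 (new)  [load 11/15]
  10 → locker 2 (new)  [load 10/15]
  8 → locker 3 (new)  [load 8/15]
  5 → locker 2  [load 15/15]
  3 → locker 1  [load 14/15]
  3 → locker 3  [load 11/15]
  2 → locker 3  [load 13/15]
  1 → locker 1  [load 15/15]
  1 → locker 3  [load 14/15]
3 storage lockers opened.

3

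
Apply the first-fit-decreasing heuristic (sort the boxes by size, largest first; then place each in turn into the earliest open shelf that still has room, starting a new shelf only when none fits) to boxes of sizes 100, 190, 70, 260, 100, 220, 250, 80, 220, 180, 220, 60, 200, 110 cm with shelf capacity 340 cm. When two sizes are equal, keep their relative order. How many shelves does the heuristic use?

8

Sorted descending: 260, 250, 220, 220, 220, 200, 190, 180, 110, 100, 100, 80, 70, 60.
  260 → shelf 1 (new)  [load 260/340]
  250 → shelf 2 (new)  [load 250/340]
  220 → shelf 3 (new)  [load 220/340]
  220 → shelf 4 (new)  [load 220/340]
  220 → shelf 5 (new)  [load 220/340]
  200 → shelf 6 (new)  [load 200/340]
  190 → shelf 7 (new)  [load 190/340]
  180 → shelf 8 (new)  [load 180/340]
  110 → shelf 3  [load 330/340]
  100 → shelf 4  [load 320/340]
  100 → shelf 5  [load 320/340]
  80 → shelf 1  [load 340/340]
  70 → shelf 2  [load 320/340]
  60 → shelf 6  [load 260/340]
8 shelves opened.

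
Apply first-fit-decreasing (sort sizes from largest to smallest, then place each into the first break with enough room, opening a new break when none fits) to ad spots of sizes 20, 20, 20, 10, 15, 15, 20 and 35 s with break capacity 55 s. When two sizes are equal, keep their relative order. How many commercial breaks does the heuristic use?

3

Sorted descending: 35, 20, 20, 20, 20, 15, 15, 10.
  35 → break 1 (new)  [load 35/55]
  20 → break 1  [load 55/55]
  20 → break 2 (new)  [load 20/55]
  20 → break 2  [load 40/55]
  20 → break 3 (new)  [load 20/55]
  15 → break 2  [load 55/55]
  15 → break 3  [load 35/55]
  10 → break 3  [load 45/55]
3 commercial breaks opened.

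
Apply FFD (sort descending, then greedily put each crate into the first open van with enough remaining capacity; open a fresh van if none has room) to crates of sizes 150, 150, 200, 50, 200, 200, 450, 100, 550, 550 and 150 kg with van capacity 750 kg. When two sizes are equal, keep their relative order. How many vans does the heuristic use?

4

Sorted descending: 550, 550, 450, 200, 200, 200, 150, 150, 150, 100, 50.
  550 → van 1 (new)  [load 550/750]
  550 → van 2 (new)  [load 550/750]
  450 → van 3 (new)  [load 450/750]
  200 → van 1  [load 750/750]
  200 → van 2  [load 750/750]
  200 → van 3  [load 650/750]
  150 → van 4 (new)  [load 150/750]
  150 → van 4  [load 300/750]
  150 → van 4  [load 450/750]
  100 → van 3  [load 750/750]
  50 → van 4  [load 500/750]
4 vans opened.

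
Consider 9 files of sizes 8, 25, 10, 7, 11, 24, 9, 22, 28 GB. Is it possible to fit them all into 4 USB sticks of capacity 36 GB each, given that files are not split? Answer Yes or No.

Total = 144 GB; ⌈144/36⌉ = 4.
The bound of 4 does not rule out 4, but exhaustive search shows no assignment into 4 USB sticks of capacity 36 GB exists — the minimum is 5.

No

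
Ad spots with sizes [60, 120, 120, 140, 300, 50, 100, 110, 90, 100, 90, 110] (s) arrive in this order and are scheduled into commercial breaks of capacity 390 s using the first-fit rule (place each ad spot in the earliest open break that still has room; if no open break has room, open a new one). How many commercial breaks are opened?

  60 → break 1 (new)  [load 60/390]
  120 → break 1  [load 180/390]
  120 → break 1  [load 300/390]
  140 → break 2 (new)  [load 140/390]
  300 → break 3 (new)  [load 300/390]
  50 → break 1  [load 350/390]
  100 → break 2  [load 240/390]
  110 → break 2  [load 350/390]
  90 → break 3  [load 390/390]
  100 → break 4 (new)  [load 100/390]
  90 → break 4  [load 190/390]
  110 → break 4  [load 300/390]
4 commercial breaks opened.

4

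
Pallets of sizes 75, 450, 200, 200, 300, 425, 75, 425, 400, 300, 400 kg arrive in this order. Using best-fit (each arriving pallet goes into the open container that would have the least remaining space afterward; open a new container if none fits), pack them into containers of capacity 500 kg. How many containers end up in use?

  75 → container 1 (new)  [load 75/500]
  450 → container 2 (new)  [load 450/500]
  200 → container 1  [load 275/500]
  200 → container 1  [load 475/500]
  300 → container 3 (new)  [load 300/500]
  425 → container 4 (new)  [load 425/500]
  75 → container 4  [load 500/500]
  425 → container 5 (new)  [load 425/500]
  400 → container 6 (new)  [load 400/500]
  300 → container 7 (new)  [load 300/500]
  400 → container 8 (new)  [load 400/500]
8 containers opened.

8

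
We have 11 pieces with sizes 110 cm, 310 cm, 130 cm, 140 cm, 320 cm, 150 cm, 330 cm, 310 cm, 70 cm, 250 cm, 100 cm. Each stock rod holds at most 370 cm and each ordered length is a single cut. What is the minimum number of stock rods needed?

7

Total = 330 + 320 + 310 + 310 + 250 + 150 + 140 + 130 + 110 + 100 + 70 = 2220 cm.
Lower bound: ⌈2220/370⌉ = 6 stock rods.
A packing using 7 stock rods:
  stock rod 1: 330 = 330
  stock rod 2: 320 = 320
  stock rod 3: 310 = 310
  stock rod 4: 310 = 310
  stock rod 5: 250 + 110 = 360
  stock rod 6: 150 + 140 + 70 = 360
  stock rod 7: 130 + 100 = 230
No arrangement into 6 stock rods stays within capacity, so 7 is optimal.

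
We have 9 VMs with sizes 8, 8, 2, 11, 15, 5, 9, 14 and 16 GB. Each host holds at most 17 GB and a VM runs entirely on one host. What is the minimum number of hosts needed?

Total = 16 + 15 + 14 + 11 + 9 + 8 + 8 + 5 + 2 = 88 GB.
Lower bound: ⌈88/17⌉ = 6 hosts.
A packing using 6 hosts:
  host 1: 16 = 16
  host 2: 15 + 2 = 17
  host 3: 14 = 14
  host 4: 11 + 5 = 16
  host 5: 9 + 8 = 17
  host 6: 8 = 8
This matches the lower bound, so 6 is optimal.

6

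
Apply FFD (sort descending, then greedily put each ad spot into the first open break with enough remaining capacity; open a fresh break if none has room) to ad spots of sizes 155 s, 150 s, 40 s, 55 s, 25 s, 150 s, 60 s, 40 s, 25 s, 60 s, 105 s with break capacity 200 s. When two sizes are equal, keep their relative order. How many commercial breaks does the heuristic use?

5

Sorted descending: 155, 150, 150, 105, 60, 60, 55, 40, 40, 25, 25.
  155 → break 1 (new)  [load 155/200]
  150 → break 2 (new)  [load 150/200]
  150 → break 3 (new)  [load 150/200]
  105 → break 4 (new)  [load 105/200]
  60 → break 4  [load 165/200]
  60 → break 5 (new)  [load 60/200]
  55 → break 5  [load 115/200]
  40 → break 1  [load 195/200]
  40 → break 2  [load 190/200]
  25 → break 3  [load 175/200]
  25 → break 3  [load 200/200]
5 commercial breaks opened.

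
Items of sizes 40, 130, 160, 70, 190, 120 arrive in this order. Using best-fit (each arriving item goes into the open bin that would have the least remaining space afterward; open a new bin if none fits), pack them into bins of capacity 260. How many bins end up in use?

4

  40 → bin 1 (new)  [load 40/260]
  130 → bin 1  [load 170/260]
  160 → bin 2 (new)  [load 160/260]
  70 → bin 1  [load 240/260]
  190 → bin 3 (new)  [load 190/260]
  120 → bin 4 (new)  [load 120/260]
4 bins opened.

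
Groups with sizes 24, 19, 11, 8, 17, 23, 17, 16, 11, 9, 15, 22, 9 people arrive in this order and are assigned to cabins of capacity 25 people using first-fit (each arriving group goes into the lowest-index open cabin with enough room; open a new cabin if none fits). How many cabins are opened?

10

  24 → cabin 1 (new)  [load 24/25]
  19 → cabin 2 (new)  [load 19/25]
  11 → cabin 3 (new)  [load 11/25]
  8 → cabin 3  [load 19/25]
  17 → cabin 4 (new)  [load 17/25]
  23 → cabin 5 (new)  [load 23/25]
  17 → cabin 6 (new)  [load 17/25]
  16 → cabin 7 (new)  [load 16/25]
  11 → cabin 8 (new)  [load 11/25]
  9 → cabin 7  [load 25/25]
  15 → cabin 9 (new)  [load 15/25]
  22 → cabin 10 (new)  [load 22/25]
  9 → cabin 8  [load 20/25]
10 cabins opened.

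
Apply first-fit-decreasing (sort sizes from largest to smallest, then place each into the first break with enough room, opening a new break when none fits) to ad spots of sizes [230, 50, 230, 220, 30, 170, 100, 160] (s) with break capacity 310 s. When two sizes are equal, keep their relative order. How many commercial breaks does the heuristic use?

Sorted descending: 230, 230, 220, 170, 160, 100, 50, 30.
  230 → break 1 (new)  [load 230/310]
  230 → break 2 (new)  [load 230/310]
  220 → break 3 (new)  [load 220/310]
  170 → break 4 (new)  [load 170/310]
  160 → break 5 (new)  [load 160/310]
  100 → break 4  [load 270/310]
  50 → break 1  [load 280/310]
  30 → break 1  [load 310/310]
5 commercial breaks opened.

5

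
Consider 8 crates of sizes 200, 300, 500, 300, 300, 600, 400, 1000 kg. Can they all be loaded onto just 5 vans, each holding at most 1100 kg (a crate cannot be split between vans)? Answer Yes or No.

A valid assignment using 4 vans:
  van 1: 1000 = 1000
  van 2: 600 + 500 = 1100
  van 3: 400 + 300 + 300 = 1000
  van 4: 300 + 200 = 500
That uses only 4 ≤ 5, so 5 vans are enough.

Yes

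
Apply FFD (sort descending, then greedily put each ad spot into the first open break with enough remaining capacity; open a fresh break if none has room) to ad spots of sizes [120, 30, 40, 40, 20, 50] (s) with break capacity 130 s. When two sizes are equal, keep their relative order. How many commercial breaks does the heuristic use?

Sorted descending: 120, 50, 40, 40, 30, 20.
  120 → break 1 (new)  [load 120/130]
  50 → break 2 (new)  [load 50/130]
  40 → break 2  [load 90/130]
  40 → break 2  [load 130/130]
  30 → break 3 (new)  [load 30/130]
  20 → break 3  [load 50/130]
3 commercial breaks opened.

3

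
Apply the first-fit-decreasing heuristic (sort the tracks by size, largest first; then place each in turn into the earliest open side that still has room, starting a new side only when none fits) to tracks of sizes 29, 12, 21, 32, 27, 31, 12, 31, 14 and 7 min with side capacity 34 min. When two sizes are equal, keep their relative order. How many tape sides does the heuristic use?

7

Sorted descending: 32, 31, 31, 29, 27, 21, 14, 12, 12, 7.
  32 → side 1 (new)  [load 32/34]
  31 → side 2 (new)  [load 31/34]
  31 → side 3 (new)  [load 31/34]
  29 → side 4 (new)  [load 29/34]
  27 → side 5 (new)  [load 27/34]
  21 → side 6 (new)  [load 21/34]
  14 → side 7 (new)  [load 14/34]
  12 → side 6  [load 33/34]
  12 → side 7  [load 26/34]
  7 → side 5  [load 34/34]
7 tape sides opened.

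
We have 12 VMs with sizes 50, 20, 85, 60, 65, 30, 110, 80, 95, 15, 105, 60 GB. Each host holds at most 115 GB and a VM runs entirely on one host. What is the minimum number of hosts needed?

8

Total = 110 + 105 + 95 + 85 + 80 + 65 + 60 + 60 + 50 + 30 + 20 + 15 = 775 GB.
Lower bound: ⌈775/115⌉ = 7 hosts.
Also, 8 VMs each exceed 115/2 GB, and no two of those can share a host, so at least 8 hosts are needed.
A packing using 8 hosts:
  host 1: 110 = 110
  host 2: 105 = 105
  host 3: 95 + 20 = 115
  host 4: 85 + 30 = 115
  host 5: 80 + 15 = 95
  host 6: 65 + 50 = 115
  host 7: 60 = 60
  host 8: 60 = 60
This matches the lower bound, so 8 is optimal.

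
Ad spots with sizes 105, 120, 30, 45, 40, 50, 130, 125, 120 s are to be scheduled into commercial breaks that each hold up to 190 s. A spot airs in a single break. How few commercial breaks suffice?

Total = 130 + 125 + 120 + 120 + 105 + 50 + 45 + 40 + 30 = 765 s.
Lower bound: ⌈765/190⌉ = 5 commercial breaks.
A packing using 5 commercial breaks:
  break 1: 130 + 50 = 180
  break 2: 125 + 45 = 170
  break 3: 120 + 40 + 30 = 190
  break 4: 120 = 120
  break 5: 105 = 105
This matches the lower bound, so 5 is optimal.

5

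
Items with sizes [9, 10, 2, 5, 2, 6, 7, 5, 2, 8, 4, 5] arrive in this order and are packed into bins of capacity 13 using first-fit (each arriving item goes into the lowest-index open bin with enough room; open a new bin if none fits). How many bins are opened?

  9 → bin 1 (new)  [load 9/13]
  10 → bin 2 (new)  [load 10/13]
  2 → bin 1  [load 11/13]
  5 → bin 3 (new)  [load 5/13]
  2 → bin 1  [load 13/13]
  6 → bin 3  [load 11/13]
  7 → bin 4 (new)  [load 7/13]
  5 → bin 4  [load 12/13]
  2 → bin 2  [load 12/13]
  8 → bin 5 (new)  [load 8/13]
  4 → bin 5  [load 12/13]
  5 → bin 6 (new)  [load 5/13]
6 bins opened.

6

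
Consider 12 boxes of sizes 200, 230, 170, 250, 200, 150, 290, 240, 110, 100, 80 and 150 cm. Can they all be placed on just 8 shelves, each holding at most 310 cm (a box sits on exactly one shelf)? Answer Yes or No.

Yes

A valid assignment using 8 shelves:
  shelf 1: 290 = 290
  shelf 2: 250 = 250
  shelf 3: 240 = 240
  shelf 4: 230 + 80 = 310
  shelf 5: 200 + 110 = 310
  shelf 6: 200 + 100 = 300
  shelf 7: 170 = 170
  shelf 8: 150 + 150 = 300
Every load is within 310 cm, so 8 shelves suffice.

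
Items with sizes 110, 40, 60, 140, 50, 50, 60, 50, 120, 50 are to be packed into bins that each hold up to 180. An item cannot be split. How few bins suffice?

5

Total = 140 + 120 + 110 + 60 + 60 + 50 + 50 + 50 + 50 + 40 = 730.
Lower bound: ⌈730/180⌉ = 5 bins.
A packing using 5 bins:
  bin 1: 140 + 40 = 180
  bin 2: 120 + 60 = 180
  bin 3: 110 + 60 = 170
  bin 4: 50 + 50 + 50 = 150
  bin 5: 50 = 50
This matches the lower bound, so 5 is optimal.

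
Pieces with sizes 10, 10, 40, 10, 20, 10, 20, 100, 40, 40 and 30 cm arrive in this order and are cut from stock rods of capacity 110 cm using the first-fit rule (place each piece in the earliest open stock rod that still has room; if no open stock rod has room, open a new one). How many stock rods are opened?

  10 → stock rod 1 (new)  [load 10/110]
  10 → stock rod 1  [load 20/110]
  40 → stock rod 1  [load 60/110]
  10 → stock rod 1  [load 70/110]
  20 → stock rod 1  [load 90/110]
  10 → stock rod 1  [load 100/110]
  20 → stock rod 2 (new)  [load 20/110]
  100 → stock rod 3 (new)  [load 100/110]
  40 → stock rod 2  [load 60/110]
  40 → stock rod 2  [load 100/110]
  30 → stock rod 4 (new)  [load 30/110]
4 stock rods opened.

4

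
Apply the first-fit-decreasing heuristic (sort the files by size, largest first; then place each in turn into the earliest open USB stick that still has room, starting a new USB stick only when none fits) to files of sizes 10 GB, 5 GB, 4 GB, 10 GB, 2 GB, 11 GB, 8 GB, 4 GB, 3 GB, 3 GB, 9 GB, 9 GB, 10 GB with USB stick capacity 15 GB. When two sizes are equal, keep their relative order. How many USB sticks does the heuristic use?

Sorted descending: 11, 10, 10, 10, 9, 9, 8, 5, 4, 4, 3, 3, 2.
  11 → USB stick 1 (new)  [load 11/15]
  10 → USB stick 2 (new)  [load 10/15]
  10 → USB stick 3 (new)  [load 10/15]
  10 → USB stick 4 (new)  [load 10/15]
  9 → USB stick 5 (new)  [load 9/15]
  9 → USB stick 6 (new)  [load 9/15]
  8 → USB stick 7 (new)  [load 8/15]
  5 → USB stick 2  [load 15/15]
  4 → USB stick 1  [load 15/15]
  4 → USB stick 3  [load 14/15]
  3 → USB stick 4  [load 13/15]
  3 → USB stick 5  [load 12/15]
  2 → USB stick 4  [load 15/15]
7 USB sticks opened.

7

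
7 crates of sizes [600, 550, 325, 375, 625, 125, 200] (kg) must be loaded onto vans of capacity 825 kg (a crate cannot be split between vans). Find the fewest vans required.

4

Total = 625 + 600 + 550 + 375 + 325 + 200 + 125 = 2800 kg.
Lower bound: ⌈2800/825⌉ = 4 vans.
A packing using 4 vans:
  van 1: 625 + 200 = 825
  van 2: 600 + 125 = 725
  van 3: 550 = 550
  van 4: 375 + 325 = 700
This matches the lower bound, so 4 is optimal.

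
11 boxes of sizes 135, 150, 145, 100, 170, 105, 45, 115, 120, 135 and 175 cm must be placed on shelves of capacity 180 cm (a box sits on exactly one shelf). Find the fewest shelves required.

Total = 175 + 170 + 150 + 145 + 135 + 135 + 120 + 115 + 105 + 100 + 45 = 1395 cm.
Lower bound: ⌈1395/180⌉ = 8 shelves.
Also, 10 boxes each exceed 90 cm, and no two of those can share a shelf, so at least 10 shelves are needed.
A packing using 10 shelves:
  shelf 1: 175 = 175
  shelf 2: 170 = 170
  shelf 3: 150 = 150
  shelf 4: 145 = 145
  shelf 5: 135 + 45 = 180
  shelf 6: 135 = 135
  shelf 7: 120 = 120
  shelf 8: 115 = 115
  shelf 9: 105 = 105
  shelf 10: 100 = 100
This matches the lower bound, so 10 is optimal.

10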